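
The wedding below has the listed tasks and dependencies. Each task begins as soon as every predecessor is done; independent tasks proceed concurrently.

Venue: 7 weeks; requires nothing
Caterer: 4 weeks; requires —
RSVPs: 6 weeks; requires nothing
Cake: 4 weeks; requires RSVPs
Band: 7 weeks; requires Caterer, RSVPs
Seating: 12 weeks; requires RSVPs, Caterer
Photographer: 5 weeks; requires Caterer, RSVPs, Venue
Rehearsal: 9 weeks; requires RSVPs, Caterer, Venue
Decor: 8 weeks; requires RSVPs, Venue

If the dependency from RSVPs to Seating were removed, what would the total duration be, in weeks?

Before: longest chain RSVPs→Seating = 6+12 = 18, finish 18.
Without RSVPs→Seating, Seating's earliest start moves from 6 to 4.
After: Venue→Rehearsal = 7+9 = 16 → 16 weeks.

16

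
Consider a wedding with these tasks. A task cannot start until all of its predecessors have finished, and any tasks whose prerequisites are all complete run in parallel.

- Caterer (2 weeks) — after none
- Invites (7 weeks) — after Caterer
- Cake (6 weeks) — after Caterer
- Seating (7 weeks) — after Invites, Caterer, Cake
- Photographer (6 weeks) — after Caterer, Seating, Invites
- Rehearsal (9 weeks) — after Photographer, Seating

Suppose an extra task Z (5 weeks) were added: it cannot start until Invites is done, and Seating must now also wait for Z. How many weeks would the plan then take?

Originally the plan takes 31 weeks.
With Z inserted, Seating now waits for max(Invites, Caterer, Cake, Z).
New critical path: Caterer→Invites→Z→Seating→Photographer→Rehearsal = 2+7+5+7+6+9 = 36 ⇒ 36 weeks.

36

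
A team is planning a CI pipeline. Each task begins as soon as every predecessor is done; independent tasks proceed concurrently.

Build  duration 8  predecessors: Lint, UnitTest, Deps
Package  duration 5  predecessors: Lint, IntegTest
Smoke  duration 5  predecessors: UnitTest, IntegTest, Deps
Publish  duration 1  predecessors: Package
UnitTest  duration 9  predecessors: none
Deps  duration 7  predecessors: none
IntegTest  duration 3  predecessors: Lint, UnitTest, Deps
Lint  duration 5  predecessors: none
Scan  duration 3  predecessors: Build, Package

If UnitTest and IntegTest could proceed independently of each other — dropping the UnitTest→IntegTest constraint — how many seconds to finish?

Before: longest chain UnitTest→IntegTest→Package→Scan = 9+3+5+3 = 20, finish 20.
Without UnitTest→IntegTest, IntegTest's earliest start moves from 9 to 7.
The longest chain is now UnitTest→Build→Scan = 9+8+3 = 20, so the project takes 20 seconds.

20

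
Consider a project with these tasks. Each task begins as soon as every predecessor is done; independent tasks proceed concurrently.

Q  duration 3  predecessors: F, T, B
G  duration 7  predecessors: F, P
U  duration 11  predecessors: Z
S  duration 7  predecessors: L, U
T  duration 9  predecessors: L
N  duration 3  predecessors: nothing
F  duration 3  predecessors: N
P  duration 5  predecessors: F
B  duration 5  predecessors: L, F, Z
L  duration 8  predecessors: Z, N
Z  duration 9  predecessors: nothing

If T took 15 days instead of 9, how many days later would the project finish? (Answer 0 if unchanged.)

As given, the longest chain is Z→L→T→Q = 9+8+9+3 = 29, so the finish is 29 days.
T is on the critical path; changing it to 15 makes that path 35 days.
That remains the longest chain; total 35 days.
Change in finish: 35 − 29 = +6 days.

6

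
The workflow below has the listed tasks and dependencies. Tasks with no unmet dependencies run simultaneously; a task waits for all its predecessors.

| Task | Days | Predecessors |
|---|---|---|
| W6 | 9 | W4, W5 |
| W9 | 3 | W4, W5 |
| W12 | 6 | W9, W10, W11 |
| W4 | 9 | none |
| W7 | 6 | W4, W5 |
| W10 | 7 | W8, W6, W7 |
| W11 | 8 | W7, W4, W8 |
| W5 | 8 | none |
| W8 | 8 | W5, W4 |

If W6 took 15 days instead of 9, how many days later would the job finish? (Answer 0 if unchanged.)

6

Actual critical path: W4→W6→W10→W12 = 9+9+7+6 = 31 ⇒ 31 days.
W6 lies on that path, so at 15 days the path becomes 37 days.
The critical path is still W4→W6→W10→W12; finish is now 37 days.
Change in finish: 37 − 31 = +6 days.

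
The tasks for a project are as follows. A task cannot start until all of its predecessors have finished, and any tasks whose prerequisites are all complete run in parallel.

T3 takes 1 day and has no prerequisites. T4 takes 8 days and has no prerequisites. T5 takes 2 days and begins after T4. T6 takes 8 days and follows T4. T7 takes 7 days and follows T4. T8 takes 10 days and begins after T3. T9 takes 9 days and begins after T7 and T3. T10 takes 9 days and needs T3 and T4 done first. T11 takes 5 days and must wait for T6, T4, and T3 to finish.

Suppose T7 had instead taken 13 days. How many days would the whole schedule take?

Actual critical path: T4→T7→T9 = 8+7+9 = 24 ⇒ 24 days.
T7 lies on that path, so at 13 days the path becomes 30 days.
No other chain overtakes it, so the finish is 30 days.

30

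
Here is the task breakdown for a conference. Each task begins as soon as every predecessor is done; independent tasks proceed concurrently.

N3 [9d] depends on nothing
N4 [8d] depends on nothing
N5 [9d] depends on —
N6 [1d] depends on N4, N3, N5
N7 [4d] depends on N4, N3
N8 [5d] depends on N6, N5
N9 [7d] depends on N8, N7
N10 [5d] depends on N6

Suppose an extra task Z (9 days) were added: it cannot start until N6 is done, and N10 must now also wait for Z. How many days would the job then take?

24

Originally the job takes 22 days.
With Z inserted, N10 now waits for max(N6, Z).
New critical path: N3→N6→Z→N10 = 9+1+9+5 = 24 ⇒ 24 days.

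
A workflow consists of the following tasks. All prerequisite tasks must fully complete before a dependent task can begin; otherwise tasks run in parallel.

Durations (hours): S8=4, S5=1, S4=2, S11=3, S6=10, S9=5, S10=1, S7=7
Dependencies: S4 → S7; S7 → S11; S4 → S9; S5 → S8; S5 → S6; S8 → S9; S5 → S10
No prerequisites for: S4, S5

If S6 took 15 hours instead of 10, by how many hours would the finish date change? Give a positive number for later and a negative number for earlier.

4

Baseline: S4→S7→S11 = 2+7+3 = 12 → 12 hours.
The longest path through S6 is only 11 hours, so S6 has float 1.
New critical path: S5→S6 = 1+15 = 16 ⇒ 16 hours.
Change in finish: 16 − 12 = +4 hours.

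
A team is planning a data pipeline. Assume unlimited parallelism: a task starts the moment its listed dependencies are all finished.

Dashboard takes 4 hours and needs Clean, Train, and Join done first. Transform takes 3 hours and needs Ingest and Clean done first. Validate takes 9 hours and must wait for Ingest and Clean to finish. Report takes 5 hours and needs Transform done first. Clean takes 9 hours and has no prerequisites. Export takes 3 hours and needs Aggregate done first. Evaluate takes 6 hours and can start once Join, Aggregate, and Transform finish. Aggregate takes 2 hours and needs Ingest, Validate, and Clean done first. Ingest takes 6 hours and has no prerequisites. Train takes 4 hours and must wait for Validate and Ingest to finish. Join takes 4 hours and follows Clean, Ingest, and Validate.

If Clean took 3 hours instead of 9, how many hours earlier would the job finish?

3

Baseline: Clean→Validate→Join→Evaluate = 9+9+4+6 = 28 → 28 hours.
Clean lies on that path, so at 3 hours the path becomes 22 hours.
New critical path: Ingest→Validate→Join→Evaluate = 6+9+4+6 = 25 ⇒ 25 hours.
Change in finish: 25 − 28 = -3 hours.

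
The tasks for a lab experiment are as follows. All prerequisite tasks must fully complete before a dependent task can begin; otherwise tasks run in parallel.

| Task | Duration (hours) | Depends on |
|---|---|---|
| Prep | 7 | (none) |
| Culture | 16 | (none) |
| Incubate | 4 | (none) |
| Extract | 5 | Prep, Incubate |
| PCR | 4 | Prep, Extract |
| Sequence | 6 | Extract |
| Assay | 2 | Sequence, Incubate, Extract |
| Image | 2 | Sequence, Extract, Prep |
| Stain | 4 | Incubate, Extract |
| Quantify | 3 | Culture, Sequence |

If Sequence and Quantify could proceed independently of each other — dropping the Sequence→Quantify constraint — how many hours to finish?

Original critical path: Prep→Extract→Sequence→Quantify = 7+5+6+3 = 21 ⇒ 21 hours.
Without Sequence→Quantify, Quantify's earliest start moves from 18 to 16.
The longest chain is now Prep→Extract→Sequence→Assay = 7+5+6+2 = 20, so the project takes 20 hours.

20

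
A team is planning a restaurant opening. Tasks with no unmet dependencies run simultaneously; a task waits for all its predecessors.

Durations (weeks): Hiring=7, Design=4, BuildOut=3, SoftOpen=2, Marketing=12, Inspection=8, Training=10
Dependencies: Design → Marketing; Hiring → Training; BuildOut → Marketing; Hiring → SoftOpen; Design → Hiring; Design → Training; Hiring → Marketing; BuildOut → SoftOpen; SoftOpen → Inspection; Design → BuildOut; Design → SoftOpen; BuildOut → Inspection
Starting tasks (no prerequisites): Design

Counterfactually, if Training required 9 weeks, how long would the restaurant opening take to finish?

23

Baseline: Design→Hiring→Marketing = 4+7+12 = 23 → 23 weeks.
Training has 2 weeks of float (longest path through it is 21).
The critical path is still Design→Hiring→Marketing; finish is now 23 weeks.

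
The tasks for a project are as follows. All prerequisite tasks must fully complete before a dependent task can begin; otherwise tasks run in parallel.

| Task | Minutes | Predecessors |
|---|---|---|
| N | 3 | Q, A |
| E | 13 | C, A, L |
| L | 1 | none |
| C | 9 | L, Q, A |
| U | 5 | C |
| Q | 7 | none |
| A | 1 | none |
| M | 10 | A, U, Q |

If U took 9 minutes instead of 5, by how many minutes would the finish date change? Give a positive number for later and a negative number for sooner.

4

As given, the longest chain is Q→C→U→M = 7+9+5+10 = 31, so the finish is 31 minutes.
U lies on that path, so at 9 minutes the path becomes 35 minutes.
That remains the longest chain; total 35 minutes.
Change in finish: 35 − 31 = +4 minutes.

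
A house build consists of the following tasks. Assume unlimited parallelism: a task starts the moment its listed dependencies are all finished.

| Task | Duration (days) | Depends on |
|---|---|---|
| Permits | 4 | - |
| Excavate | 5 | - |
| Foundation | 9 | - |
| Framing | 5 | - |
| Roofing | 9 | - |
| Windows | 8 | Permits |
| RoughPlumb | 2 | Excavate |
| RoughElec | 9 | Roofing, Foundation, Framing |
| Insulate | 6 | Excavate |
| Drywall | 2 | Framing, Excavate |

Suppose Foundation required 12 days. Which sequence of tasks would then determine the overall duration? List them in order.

Actual critical path: Foundation→RoughElec = 9+9 = 18 ⇒ 18 days.
Since Foundation is critical, the +3 change carries straight to that chain (now 21 days).
The critical path is still Foundation→RoughElec; finish is now 21 days.

Foundation, RoughElec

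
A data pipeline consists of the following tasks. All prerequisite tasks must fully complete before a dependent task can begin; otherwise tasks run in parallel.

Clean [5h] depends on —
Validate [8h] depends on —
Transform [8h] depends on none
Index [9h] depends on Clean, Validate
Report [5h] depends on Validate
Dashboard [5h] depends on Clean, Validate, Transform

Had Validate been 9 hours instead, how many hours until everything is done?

Baseline: Validate→Index = 8+9 = 17 → 17 hours.
Validate lies on that path, so at 9 hours the path becomes 18 hours.
The critical path is still Validate→Index; finish is now 18 hours.

18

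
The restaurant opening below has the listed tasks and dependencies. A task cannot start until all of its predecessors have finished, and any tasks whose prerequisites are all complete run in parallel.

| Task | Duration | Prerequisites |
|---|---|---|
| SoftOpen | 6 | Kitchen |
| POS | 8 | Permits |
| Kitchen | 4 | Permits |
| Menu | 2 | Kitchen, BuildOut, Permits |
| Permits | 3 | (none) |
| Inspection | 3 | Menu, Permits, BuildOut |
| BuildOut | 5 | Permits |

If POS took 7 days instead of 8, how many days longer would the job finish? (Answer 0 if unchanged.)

0

The binding path is Permits→BuildOut→Menu→Inspection = 3+5+2+3 = 13; finish at 13 days.
POS is off the critical path — its longest chain is 11 days, giving 2 of slack.
No other chain overtakes it, so the finish is 13 days.
Change in finish: 13 − 13 = +0 days.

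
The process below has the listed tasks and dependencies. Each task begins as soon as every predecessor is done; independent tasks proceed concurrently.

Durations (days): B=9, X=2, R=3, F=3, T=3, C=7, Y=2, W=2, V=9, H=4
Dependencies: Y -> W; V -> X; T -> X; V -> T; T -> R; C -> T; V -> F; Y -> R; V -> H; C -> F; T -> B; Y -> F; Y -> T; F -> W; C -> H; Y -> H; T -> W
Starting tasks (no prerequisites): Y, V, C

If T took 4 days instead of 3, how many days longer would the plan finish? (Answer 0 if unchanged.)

As given, the longest chain is V→T→B = 9+3+9 = 21, so the finish is 21 days.
T lies on that path, so at 4 days the path becomes 22 days.
That remains the longest chain; total 22 days.
Change in finish: 22 − 21 = +1 days.

1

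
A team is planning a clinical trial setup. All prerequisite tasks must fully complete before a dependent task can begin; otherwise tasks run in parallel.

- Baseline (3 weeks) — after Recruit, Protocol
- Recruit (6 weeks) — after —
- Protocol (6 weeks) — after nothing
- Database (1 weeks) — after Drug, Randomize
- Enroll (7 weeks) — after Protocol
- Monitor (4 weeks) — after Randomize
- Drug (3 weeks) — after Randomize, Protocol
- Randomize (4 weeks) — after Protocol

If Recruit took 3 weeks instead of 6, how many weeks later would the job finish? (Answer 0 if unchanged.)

0

The binding path is Protocol→Randomize→Drug→Database = 6+4+3+1 = 14; finish at 14 weeks.
Recruit is off the critical path — its longest chain is 9 weeks, giving 5 of slack.
That remains the longest chain; total 14 weeks.
Change in finish: 14 − 14 = +0 weeks.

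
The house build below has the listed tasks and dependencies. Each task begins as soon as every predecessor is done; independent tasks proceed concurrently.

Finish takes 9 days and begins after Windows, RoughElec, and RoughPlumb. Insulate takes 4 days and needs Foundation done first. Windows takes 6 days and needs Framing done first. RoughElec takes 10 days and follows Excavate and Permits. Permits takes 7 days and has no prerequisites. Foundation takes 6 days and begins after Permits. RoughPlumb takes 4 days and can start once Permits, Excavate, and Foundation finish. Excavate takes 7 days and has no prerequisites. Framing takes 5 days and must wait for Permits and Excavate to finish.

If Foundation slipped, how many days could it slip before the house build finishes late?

1

Critical path: Permits→Framing→Windows→Finish = 7+5+6+9 = 27, so the finish is 27 days.
Longest path through Foundation: 26 days (earliest finish 13, latest finish 14).
So Foundation can slip 14 − 13 = 1 day.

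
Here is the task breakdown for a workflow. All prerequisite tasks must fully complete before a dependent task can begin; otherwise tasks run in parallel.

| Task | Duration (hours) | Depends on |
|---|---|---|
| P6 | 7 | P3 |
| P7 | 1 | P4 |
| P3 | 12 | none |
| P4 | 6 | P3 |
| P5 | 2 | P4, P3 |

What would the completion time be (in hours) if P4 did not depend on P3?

19

Original critical path: P3→P4→P5 = 12+6+2 = 20 ⇒ 20 hours.
Without P3→P4, P4's earliest start moves from 12 to 0.
The longest chain is now P3→P6 = 12+7 = 19, so the project takes 19 hours.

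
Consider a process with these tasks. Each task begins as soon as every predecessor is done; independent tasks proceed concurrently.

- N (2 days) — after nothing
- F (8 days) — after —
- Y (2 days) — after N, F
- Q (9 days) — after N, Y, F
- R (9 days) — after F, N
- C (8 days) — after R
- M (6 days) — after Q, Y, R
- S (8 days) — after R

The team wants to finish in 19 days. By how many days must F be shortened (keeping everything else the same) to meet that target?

6

Current finish: 25 days; target: 19.
F is on every critical path, so each day cut from F cuts the finish by one (this holds down to a finish of 19).
Need 25 − 19 = 6 days off F → F becomes 2 days, finish becomes 19.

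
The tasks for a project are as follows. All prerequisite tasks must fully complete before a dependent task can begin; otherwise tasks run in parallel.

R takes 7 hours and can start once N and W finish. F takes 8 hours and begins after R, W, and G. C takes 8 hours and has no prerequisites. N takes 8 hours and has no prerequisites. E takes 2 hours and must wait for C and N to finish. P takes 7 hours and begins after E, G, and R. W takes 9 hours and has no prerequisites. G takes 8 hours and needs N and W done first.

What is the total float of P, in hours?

1

Critical path: W→G→F = 9+8+8 = 25, so the finish is 25 hours.
Longest path through P: 24 hours (earliest finish 24, latest finish 25).
So P can slip 25 − 24 = 1 hour.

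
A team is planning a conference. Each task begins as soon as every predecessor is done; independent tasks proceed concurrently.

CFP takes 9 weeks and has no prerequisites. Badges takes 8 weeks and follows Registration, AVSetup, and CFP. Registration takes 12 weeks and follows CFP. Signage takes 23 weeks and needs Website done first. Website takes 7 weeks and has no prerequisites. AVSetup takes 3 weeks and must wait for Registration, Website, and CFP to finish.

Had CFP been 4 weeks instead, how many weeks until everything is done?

30

As given, the longest chain is CFP→Registration→AVSetup→Badges = 9+12+3+8 = 32, so the finish is 32 weeks.
Since CFP is critical, the -5 change carries straight to that chain (now 27 weeks).
The binding chain switches to Website→Signage = 7+23 = 30; finish 30 weeks.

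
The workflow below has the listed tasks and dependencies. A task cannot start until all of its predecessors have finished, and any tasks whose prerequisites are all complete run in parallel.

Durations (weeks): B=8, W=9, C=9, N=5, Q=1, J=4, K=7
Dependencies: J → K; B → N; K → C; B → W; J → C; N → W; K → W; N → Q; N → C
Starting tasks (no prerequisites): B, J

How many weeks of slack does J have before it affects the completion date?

The longest chain is B→N→C = 8+5+9 = 22; overall finish 22 weeks.
The longest chain containing J totals 20 weeks.
So J can slip 6 − 4 = 2 weeks.

2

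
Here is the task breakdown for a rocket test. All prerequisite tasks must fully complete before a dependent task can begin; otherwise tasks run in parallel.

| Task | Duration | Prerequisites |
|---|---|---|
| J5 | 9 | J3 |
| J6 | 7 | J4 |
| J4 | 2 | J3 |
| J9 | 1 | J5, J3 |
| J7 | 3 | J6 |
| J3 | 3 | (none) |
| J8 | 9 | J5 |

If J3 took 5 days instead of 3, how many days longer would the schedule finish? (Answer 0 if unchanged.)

2

Actual critical path: J3→J5→J8 = 3+9+9 = 21 ⇒ 21 days.
J3 is on the critical path; changing it to 5 makes that path 23 days.
No other chain overtakes it, so the finish is 23 days.
Change in finish: 23 − 21 = +2 days.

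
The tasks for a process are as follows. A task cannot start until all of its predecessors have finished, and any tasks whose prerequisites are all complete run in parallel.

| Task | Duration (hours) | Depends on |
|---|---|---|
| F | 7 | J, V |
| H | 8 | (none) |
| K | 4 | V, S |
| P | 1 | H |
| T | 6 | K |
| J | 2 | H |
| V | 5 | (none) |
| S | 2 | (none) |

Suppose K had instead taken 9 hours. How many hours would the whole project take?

Actual critical path: H→J→F = 8+2+7 = 17 ⇒ 17 hours.
K has 2 hours of float (longest path through it is 15).
The binding chain switches to V→K→T = 5+9+6 = 20; finish 20 hours.

20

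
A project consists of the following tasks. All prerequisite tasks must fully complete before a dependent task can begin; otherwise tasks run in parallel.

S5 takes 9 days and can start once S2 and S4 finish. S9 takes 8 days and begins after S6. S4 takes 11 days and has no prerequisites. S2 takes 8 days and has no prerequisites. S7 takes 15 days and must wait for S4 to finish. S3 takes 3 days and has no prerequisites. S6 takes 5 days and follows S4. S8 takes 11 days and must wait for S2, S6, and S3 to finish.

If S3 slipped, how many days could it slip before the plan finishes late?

S4→S6→S8 = 11+5+11 = 27 sets the makespan at 27 days.
The longest chain containing S3 totals 14 days.
Float = 27 − 14 = 13.

13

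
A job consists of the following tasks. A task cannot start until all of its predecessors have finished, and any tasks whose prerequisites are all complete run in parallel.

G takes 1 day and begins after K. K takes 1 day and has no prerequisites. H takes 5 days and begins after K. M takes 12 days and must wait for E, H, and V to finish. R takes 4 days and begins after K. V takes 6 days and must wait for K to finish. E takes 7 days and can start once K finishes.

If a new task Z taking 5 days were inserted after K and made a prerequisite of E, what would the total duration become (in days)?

25

Originally the job takes 20 days.
With Z inserted, E now waits for max(K, Z).
New critical path: K→Z→E→M = 1+5+7+12 = 25 ⇒ 25 days.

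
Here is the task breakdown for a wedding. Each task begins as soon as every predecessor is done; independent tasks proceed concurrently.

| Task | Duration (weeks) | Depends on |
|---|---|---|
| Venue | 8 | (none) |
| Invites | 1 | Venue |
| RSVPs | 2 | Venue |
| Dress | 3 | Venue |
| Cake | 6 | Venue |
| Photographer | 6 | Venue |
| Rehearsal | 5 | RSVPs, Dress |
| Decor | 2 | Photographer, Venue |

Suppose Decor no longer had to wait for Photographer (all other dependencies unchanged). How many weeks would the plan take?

Original critical path: Venue→Dress→Rehearsal = 8+3+5 = 16 ⇒ 16 weeks.
Without Photographer→Decor, Decor's earliest start moves from 14 to 8.
After: Venue→Dress→Rehearsal = 8+3+5 = 16 → 16 weeks.

16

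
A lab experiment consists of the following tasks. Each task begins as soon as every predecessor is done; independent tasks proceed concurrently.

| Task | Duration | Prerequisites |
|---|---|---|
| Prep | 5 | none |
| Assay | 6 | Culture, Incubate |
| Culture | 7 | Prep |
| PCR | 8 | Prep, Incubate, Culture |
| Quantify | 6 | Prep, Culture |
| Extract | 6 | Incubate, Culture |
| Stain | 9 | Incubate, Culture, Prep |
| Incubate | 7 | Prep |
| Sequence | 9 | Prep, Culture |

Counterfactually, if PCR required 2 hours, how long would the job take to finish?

The binding path is Prep→Culture→Sequence = 5+7+9 = 21; finish at 21 hours.
PCR has 1 hour of float (longest path through it is 20).
The critical path is still Prep→Culture→Sequence; finish is now 21 hours.

21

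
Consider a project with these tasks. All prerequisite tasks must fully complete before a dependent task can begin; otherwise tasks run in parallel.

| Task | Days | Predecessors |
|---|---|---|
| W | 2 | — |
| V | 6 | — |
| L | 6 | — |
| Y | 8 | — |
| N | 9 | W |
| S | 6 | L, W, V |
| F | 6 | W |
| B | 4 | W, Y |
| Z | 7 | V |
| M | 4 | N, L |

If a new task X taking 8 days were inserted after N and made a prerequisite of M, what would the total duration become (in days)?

23

Originally the plan takes 15 days.
With X inserted, M now waits for max(N, L, X).
New critical path: W→N→X→M = 2+9+8+4 = 23 ⇒ 23 days.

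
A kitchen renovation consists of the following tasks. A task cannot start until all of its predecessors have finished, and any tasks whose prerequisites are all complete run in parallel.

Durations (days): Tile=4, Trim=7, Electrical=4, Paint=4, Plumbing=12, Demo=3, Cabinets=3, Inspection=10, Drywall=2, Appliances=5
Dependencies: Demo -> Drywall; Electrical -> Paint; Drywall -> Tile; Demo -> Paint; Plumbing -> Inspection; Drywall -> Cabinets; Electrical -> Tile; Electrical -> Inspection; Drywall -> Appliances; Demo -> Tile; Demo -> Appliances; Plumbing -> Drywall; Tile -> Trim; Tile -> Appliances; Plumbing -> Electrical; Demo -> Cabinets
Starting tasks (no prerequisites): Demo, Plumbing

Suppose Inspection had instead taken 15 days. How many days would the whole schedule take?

31

The binding path is Plumbing→Electrical→Tile→Trim = 12+4+4+7 = 27; finish at 27 days.
Inspection has 1 day of float (longest path through it is 26).
Now Plumbing→Electrical→Inspection = 12+4+15 = 31 is longest, so the finish becomes 31 days.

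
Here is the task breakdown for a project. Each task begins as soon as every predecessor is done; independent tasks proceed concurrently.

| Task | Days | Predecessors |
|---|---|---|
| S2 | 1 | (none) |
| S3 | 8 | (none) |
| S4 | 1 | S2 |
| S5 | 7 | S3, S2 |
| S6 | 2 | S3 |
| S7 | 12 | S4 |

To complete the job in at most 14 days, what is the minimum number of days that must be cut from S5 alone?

1

Current finish: 15 days; target: 14.
S5 is on every critical path, so each day cut from S5 cuts the finish by one (this holds down to a finish of 14).
Need 15 − 14 = 1 day off S5 → S5 becomes 6 days, finish becomes 14.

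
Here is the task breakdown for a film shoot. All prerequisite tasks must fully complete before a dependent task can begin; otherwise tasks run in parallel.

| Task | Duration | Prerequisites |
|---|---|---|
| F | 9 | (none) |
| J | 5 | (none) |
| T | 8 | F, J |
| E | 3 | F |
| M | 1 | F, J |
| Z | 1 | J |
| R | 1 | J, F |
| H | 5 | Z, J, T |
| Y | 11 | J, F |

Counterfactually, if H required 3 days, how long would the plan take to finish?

20

As given, the longest chain is F→T→H = 9+8+5 = 22, so the finish is 22 days.
H lies on that path, so at 3 days the path becomes 20 days.
That remains the longest chain; total 20 days.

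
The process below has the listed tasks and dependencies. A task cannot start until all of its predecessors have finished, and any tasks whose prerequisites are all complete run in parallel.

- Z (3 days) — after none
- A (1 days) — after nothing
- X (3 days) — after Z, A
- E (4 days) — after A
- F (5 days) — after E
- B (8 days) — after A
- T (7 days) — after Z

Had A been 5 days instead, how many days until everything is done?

14

Baseline: A→E→F = 1+4+5 = 10 → 10 days.
A lies on that path, so at 5 days the path becomes 14 days.
No other chain overtakes it, so the finish is 14 days.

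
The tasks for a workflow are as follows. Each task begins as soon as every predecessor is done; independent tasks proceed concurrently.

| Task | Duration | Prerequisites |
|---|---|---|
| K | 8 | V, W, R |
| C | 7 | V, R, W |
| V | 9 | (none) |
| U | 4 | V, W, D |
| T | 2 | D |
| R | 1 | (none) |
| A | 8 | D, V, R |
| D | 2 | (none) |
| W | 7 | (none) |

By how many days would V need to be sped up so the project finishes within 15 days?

2

Current finish: 17 days; target: 15.
V is on every critical path, so each day cut from V cuts the finish by one (this holds down to a finish of 15).
Need 17 − 15 = 2 days off V → V becomes 7 days, finish becomes 15.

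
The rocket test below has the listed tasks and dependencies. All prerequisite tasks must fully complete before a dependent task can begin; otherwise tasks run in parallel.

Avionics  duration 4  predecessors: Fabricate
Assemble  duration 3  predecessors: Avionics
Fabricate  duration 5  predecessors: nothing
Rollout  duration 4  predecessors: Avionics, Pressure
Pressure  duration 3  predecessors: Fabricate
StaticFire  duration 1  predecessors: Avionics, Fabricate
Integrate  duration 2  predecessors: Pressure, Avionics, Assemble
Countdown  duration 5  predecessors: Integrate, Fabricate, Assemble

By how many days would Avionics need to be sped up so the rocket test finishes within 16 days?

3

Current finish: 19 days; target: 16.
Avionics is on every critical path, so each day cut from Avionics cuts the finish by one (this holds down to a finish of 16).
Need 19 − 16 = 3 days off Avionics → Avionics becomes 1 day, finish becomes 16.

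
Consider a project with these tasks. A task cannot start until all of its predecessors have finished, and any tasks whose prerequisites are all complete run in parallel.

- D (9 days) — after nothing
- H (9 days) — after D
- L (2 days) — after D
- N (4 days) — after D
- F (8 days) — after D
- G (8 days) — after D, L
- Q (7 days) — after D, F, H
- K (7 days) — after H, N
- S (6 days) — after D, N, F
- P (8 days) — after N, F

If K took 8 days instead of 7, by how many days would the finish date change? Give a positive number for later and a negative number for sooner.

Baseline: D→H→K = 9+9+7 = 25 → 25 days.
Since K is critical, the +1 change carries straight to that chain (now 26 days).
No other chain overtakes it, so the finish is 26 days.
Change in finish: 26 − 25 = +1 days.

1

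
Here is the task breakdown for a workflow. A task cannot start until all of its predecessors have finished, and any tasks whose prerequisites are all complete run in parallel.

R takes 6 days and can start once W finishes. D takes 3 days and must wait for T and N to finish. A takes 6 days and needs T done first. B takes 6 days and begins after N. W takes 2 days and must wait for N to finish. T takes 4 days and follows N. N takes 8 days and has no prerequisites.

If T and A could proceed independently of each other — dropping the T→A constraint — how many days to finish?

16

Before: longest chain N→T→A = 8+4+6 = 18, finish 18.
Without T→A, A's earliest start moves from 12 to 0.
After: N→W→R = 8+2+6 = 16 → 16 days.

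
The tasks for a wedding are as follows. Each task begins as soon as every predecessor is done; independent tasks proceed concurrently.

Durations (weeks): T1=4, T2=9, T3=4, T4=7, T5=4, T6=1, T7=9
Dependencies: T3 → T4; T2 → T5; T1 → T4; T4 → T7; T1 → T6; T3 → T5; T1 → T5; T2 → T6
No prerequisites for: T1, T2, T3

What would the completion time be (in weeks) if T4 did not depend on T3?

With the dependency in place, T1→T4→T7 = 4+7+9 = 20 sets the finish at 20 weeks.
Dropping T3→T4 doesn't change T4's earliest start (4); another predecessor still binds.
The longest chain is now T1→T4→T7 = 4+7+9 = 20, so the wedding takes 20 weeks.

20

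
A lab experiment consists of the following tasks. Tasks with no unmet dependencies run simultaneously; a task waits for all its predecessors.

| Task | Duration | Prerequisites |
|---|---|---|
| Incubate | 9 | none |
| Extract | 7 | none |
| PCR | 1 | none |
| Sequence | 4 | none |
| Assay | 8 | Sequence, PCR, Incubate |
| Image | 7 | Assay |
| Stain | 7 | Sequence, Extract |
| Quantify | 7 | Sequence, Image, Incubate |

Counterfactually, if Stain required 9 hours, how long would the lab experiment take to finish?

Actual critical path: Incubate→Assay→Image→Quantify = 9+8+7+7 = 31 ⇒ 31 hours.
The longest path through Stain is only 14 hours, so Stain has float 17.
No other chain overtakes it, so the finish is 31 hours.

31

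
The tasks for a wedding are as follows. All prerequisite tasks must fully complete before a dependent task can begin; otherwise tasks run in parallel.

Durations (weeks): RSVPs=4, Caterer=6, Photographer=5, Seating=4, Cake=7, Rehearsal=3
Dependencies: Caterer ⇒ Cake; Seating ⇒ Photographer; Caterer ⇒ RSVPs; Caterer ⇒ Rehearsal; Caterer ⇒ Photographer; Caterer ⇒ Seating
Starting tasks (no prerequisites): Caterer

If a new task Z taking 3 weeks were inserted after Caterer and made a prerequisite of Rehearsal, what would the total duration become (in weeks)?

15

Originally the wedding takes 15 weeks.
With Z inserted, Rehearsal now waits for max(Caterer, Z).
New critical path: Caterer→Seating→Photographer = 6+4+5 = 15 ⇒ 15 weeks.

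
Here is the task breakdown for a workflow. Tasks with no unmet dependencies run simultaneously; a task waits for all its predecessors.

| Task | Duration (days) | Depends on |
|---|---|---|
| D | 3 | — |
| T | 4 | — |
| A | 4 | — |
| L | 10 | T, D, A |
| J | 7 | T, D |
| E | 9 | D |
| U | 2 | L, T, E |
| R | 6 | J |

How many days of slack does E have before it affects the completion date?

T→J→R = 4+7+6 = 17 sets the makespan at 17 days.
Longest path through E: 14 days (earliest finish 12, latest finish 15).
Float = 17 − 14 = 3.

3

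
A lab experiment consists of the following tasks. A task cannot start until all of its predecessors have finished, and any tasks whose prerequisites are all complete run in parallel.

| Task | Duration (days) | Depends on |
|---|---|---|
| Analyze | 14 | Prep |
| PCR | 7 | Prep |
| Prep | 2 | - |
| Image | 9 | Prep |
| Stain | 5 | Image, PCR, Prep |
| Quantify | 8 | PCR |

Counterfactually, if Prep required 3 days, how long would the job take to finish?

18

The binding path is Prep→PCR→Quantify = 2+7+8 = 17; finish at 17 days.
Prep lies on that path, so at 3 days the path becomes 18 days.
The critical path is still Prep→PCR→Quantify; finish is now 18 days.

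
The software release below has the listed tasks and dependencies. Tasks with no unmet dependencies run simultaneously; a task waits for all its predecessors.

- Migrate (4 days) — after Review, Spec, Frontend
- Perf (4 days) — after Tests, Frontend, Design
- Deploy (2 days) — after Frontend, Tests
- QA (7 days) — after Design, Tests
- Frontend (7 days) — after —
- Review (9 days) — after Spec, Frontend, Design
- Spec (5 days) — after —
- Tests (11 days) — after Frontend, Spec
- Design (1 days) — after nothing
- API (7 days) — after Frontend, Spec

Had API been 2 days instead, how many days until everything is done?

The binding path is Frontend→Tests→QA = 7+11+7 = 25; finish at 25 days.
API is off the critical path — its longest chain is 14 days, giving 11 of slack.
That remains the longest chain; total 25 days.

25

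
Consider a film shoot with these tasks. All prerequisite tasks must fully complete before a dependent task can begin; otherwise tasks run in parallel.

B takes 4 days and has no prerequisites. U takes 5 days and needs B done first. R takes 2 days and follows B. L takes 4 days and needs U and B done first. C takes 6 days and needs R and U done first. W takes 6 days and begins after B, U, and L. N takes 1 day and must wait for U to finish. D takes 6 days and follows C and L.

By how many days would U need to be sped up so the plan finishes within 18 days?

Current finish: 21 days; target: 18.
U is on every critical path, so each day cut from U cuts the finish by one (this holds down to a finish of 18).
Need 21 − 18 = 3 days off U → U becomes 2 days, finish becomes 18.

3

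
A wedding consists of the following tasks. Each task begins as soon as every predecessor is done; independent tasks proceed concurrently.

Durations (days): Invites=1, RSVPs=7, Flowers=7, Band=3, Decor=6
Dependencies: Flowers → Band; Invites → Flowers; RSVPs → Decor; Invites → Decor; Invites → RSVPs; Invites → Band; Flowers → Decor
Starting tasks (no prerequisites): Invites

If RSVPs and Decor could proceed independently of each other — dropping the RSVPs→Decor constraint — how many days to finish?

14

With the dependency in place, Invites→RSVPs→Decor = 1+7+6 = 14 sets the finish at 14 days.
Dropping RSVPs→Decor doesn't change Decor's earliest start (8); another predecessor still binds.
The longest chain is now Invites→Flowers→Decor = 1+7+6 = 14, so the plan takes 14 days.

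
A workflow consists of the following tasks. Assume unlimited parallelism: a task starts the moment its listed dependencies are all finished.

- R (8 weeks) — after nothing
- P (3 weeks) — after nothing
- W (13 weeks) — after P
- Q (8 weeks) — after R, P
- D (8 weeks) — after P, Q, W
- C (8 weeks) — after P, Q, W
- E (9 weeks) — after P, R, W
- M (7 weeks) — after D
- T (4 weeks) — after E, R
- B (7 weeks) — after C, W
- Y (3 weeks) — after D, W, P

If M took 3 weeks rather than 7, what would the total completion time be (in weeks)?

31

Actual critical path: R→Q→D→M = 8+8+8+7 = 31 ⇒ 31 weeks.
M is on the critical path; changing it to 3 makes that path 27 weeks.
Now R→Q→C→B = 8+8+8+7 = 31 is longest, so the finish becomes 31 weeks.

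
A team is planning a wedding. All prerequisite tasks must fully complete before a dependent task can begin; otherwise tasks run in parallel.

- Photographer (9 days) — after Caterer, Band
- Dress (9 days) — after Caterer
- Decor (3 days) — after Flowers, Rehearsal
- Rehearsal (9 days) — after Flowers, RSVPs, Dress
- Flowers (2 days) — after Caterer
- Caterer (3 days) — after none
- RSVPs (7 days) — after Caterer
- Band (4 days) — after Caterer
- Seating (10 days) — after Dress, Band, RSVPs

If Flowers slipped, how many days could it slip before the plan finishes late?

The longest chain is Caterer→Dress→Rehearsal→Decor = 3+9+9+3 = 24; overall finish 24 days.
Longest path through Flowers: 17 days (earliest finish 5, latest finish 12).
So Flowers can slip 12 − 5 = 7 days.

7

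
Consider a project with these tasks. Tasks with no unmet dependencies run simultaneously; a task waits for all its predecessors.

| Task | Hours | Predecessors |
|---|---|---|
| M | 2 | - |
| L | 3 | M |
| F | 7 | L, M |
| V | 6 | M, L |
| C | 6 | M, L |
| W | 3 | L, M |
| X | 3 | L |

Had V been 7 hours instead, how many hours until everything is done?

12

As given, the longest chain is M→L→F = 2+3+7 = 12, so the finish is 12 hours.
V is off the critical path — its longest chain is 11 hours, giving 1 of slack.
Now M→L→V = 2+3+7 = 12 is longest, so the finish becomes 12 hours.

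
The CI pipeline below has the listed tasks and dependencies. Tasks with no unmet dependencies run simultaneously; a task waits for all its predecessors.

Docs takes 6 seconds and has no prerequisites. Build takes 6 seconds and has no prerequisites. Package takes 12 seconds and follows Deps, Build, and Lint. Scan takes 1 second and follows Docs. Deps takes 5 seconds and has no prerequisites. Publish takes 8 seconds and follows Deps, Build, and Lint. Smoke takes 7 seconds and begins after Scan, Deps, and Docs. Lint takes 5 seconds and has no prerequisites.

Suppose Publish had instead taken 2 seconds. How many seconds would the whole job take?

18

Actual critical path: Build→Package = 6+12 = 18 ⇒ 18 seconds.
Publish is off the critical path — its longest chain is 14 seconds, giving 4 of slack.
The critical path is still Build→Package; finish is now 18 seconds.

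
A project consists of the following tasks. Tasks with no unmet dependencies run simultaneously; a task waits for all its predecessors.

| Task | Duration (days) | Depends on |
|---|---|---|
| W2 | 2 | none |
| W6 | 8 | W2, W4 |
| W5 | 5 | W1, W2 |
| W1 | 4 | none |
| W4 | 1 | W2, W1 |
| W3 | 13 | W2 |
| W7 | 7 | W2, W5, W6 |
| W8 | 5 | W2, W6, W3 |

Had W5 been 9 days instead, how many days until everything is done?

20

The binding path is W1→W4→W6→W7 = 4+1+8+7 = 20; finish at 20 days.
The longest path through W5 is only 16 days, so W5 has float 4.
No other chain overtakes it, so the finish is 20 days.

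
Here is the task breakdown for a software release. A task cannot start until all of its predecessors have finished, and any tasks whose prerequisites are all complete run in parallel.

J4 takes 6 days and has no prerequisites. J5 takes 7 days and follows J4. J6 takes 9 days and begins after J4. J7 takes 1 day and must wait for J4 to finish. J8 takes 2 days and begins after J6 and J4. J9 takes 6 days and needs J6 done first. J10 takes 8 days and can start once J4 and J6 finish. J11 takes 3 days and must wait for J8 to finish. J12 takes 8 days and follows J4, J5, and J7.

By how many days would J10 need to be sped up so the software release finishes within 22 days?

Current finish: 23 days; target: 22.
J10 is on every critical path, so each day cut from J10 cuts the finish by one (this holds down to a finish of 21).
Need 23 − 22 = 1 day off J10 → J10 becomes 7 days, finish becomes 22.

1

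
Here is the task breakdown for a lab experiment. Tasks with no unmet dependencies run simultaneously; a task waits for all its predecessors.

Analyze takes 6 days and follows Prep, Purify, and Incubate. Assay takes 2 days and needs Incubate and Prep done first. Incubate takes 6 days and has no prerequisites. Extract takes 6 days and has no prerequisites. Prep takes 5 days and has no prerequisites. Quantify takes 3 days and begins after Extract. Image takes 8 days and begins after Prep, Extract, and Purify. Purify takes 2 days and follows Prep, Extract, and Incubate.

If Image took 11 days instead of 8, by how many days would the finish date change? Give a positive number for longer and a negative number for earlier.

The binding path is Incubate→Purify→Image = 6+2+8 = 16; finish at 16 days.
Since Image is critical, the +3 change carries straight to that chain (now 19 days).
No other chain overtakes it, so the finish is 19 days.
Change in finish: 19 − 16 = +3 days.

3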